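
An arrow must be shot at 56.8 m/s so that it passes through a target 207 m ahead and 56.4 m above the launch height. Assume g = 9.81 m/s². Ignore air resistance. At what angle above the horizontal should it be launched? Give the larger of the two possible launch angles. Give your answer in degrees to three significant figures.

67.4°

Trajectory: y = x tanθ − g x² (1 + tan²θ)/(2v₀²). With x = 207, y = 56.4, v₀ = 56.8, g = 9.81:
65.15 tan²θ − 207 tanθ + (121.5) = 0.
tanθ = [207 ± √(207² − 4 × 65.15 × (121.5))] / (2 × 65.15) = (207 ± 105.7) / 130.3, giving tanθ = 0.7773 or 2.400.
θ = 37.86° or 67.38°; the larger is 67.38°.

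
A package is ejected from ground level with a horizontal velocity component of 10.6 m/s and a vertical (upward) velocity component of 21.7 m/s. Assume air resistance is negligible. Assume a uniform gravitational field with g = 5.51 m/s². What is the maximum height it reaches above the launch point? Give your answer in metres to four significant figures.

At the apex v_y = 0, so H = v_y0²/(2g) = 21.70²/11.02 = 42.73 m.

42.73 m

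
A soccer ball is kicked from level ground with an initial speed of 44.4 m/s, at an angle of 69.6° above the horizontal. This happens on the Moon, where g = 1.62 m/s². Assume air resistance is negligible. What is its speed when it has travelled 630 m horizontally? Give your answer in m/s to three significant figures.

28.8 m/s

Components: vₓ = 44.40 cos 69.6° = 15.48 m/s, v_y0 = 44.40 sin 69.6° = 41.62 m/s.
x = vₓ t ⇒ t = 630/15.48 = 40.71 s.
Vertical velocity there: v_y = v_y0 − g t = 41.62 − 1.62 × 40.71 = −24.33 m/s.
Speed: √(vₓ² + v_y²) = √(15.48² + 24.33²) = 28.83 m/s.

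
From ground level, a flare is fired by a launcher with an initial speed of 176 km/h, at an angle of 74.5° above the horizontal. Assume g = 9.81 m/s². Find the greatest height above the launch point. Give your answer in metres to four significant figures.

113.1 m

Convert: 176 km/h = 176/3.6 = 48.89 m/s.
vₓ = 48.89 cos 74.5° = 13.06 m/s; v_y0 = 48.89 sin 74.5° = 47.11 m/s.
Maximum height: H = v_y0² / (2g) = 47.11² / (2 × 9.81) = 113.1 m.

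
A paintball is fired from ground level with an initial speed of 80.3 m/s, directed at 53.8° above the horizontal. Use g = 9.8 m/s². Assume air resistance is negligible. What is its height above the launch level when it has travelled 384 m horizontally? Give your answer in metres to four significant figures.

203.4 m

Horizontal component vₓ = 80.30 cos 53.8° = 47.43 m/s; vertical v_y0 = 80.30 sin 53.8° = 64.80 m/s.
x = vₓ t ⇒ t = 384/47.43 = 8.097 s.
Height: y = v_y0 t − ½ g t² = 64.80 × 8.097 − 4.900 × 8.097² = 524.7 − 321.2 = 203.4 m.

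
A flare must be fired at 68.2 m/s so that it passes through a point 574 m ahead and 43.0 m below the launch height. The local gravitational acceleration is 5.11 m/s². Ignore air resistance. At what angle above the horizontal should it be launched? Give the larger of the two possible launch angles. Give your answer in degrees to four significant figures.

Trajectory: y = x tanθ − g x² (1 + tan²θ)/(2v₀²). With x = 574, y = −43.0, v₀ = 68.2, g = 5.11:
181.0 tan²θ − 574 tanθ + (138.0) = 0.
tanθ = [574 ± √(574² − 4 × 181.0 × (138.0))] / (2 × 181.0) = (574 ± 479.1) / 362.0, giving tanθ = 0.2620 or 2.909.
θ = 14.68° or 71.03°; the larger is 71.03°.

71.03°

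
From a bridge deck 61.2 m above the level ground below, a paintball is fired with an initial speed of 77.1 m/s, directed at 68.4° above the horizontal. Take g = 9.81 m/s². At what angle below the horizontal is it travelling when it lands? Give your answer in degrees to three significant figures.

70.4°

Components: vₓ = 77.10 cos 68.4° = 28.38 m/s, v_y0 = 77.10 sin 68.4° = 71.69 m/s.
With up positive and y = 0 at the ground: y(t) = 61.2 + (71.69) t − 4.905 t². Setting y = 0 and taking the positive root: t = [71.69 + √(71.69² + 2·9.81·61.2)] / 9.81 = (71.69 + 79.62) / 9.81 = 15.42 s.
At impact: v_y = v_y0 − g t = −79.62 m/s; vₓ = 28.38 m/s.
Angle below horizontal: arctan(|v_y|/vₓ) = arctan(79.62/28.38) = 70.38°.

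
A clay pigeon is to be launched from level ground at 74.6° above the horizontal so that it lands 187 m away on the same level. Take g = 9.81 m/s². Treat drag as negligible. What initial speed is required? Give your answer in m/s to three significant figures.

59.9 m/s

From R = (v₀² / g) sin 2θ: v₀ = √(gR / sin 2θ).
v₀ = √(9.81 × 187 / sin 149.2°) = √(1834 / 0.5120) = √3582.6 = 59.86 m/s.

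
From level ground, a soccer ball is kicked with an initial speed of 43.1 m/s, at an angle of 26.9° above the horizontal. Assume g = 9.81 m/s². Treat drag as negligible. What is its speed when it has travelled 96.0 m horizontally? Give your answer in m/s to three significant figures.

38.8 m/s

Horizontal component vₓ = 43.10 cos 26.9° = 38.44 m/s; vertical v_y0 = 43.10 sin 26.9° = 19.50 m/s.
Time to reach x = 96.0 m: t = x/vₓ = 96.0/38.44 = 2.498 s.
Vertical velocity there: v_y = v_y0 − g t = 19.50 − 9.81 × 2.498 = −5.002 m/s.
Speed: √(vₓ² + v_y²) = √(38.44² + 5.002²) = 38.76 m/s.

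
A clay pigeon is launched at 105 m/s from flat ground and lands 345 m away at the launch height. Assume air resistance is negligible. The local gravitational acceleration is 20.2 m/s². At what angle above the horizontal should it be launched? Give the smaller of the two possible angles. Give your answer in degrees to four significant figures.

19.60°

Level-ground range R = v₀² sin(2θ)/g ⇒ sin(2θ) = gR/v₀² = 20.2 × 345 / 105² = 0.6321.
2θ = 39.21° or 180° − 39.21° = 140.8°, so θ = 19.60° or 70.40°.
The smaller angle is 19.60°.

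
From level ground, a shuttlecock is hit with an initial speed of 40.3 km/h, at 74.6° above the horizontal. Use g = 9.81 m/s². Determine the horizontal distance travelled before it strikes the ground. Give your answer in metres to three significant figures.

Convert: 40.3 km/h = 40.3/3.6 = 11.19 m/s.
vₓ = 11.19 cos 74.6° = 2.973 m/s; v_y0 = 11.19 sin 74.6° = 10.79 m/s.
Flight time T = 2 v_y0 / g = 2.200 s.
Horizontal distance R = vₓ T = 2.973 × 2.200 = 6.541 m.

6.54 m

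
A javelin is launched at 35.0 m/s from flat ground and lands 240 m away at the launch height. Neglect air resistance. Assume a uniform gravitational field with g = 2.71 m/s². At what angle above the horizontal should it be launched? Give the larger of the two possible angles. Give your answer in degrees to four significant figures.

73.97°

R = v₀² sin 2θ / g gives sin 2θ = gR/v₀² = 2.71·240/35.0² = 0.5309.
2θ = 32.07° or 180° − 32.07° = 147.9°, so θ = 16.03° or 73.97°.
The larger angle is 73.97°.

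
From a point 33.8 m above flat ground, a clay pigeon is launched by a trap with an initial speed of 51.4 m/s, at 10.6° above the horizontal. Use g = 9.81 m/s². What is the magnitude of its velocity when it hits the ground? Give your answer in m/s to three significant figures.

Resolve: vₓ = 51.40 cos 10.6° = 50.52 m/s and v_y0 = 51.40 sin 10.6° = 9.455 m/s.
With up positive and y = 0 at the ground: y(t) = 33.8 + (9.455) t − 4.905 t². Setting y = 0 and taking the positive root: t = [9.455 + √(9.455² + 2·9.81·33.8)] / 9.81 = (9.455 + 27.43) / 9.81 = 3.760 s.
Vertical velocity at impact: v_y = v_y0 − g t = 9.455 − 9.81 × 3.760 = −27.43 m/s.
Speed: |v| = √(vₓ² + v_y²) = √(50.52² + 27.43²) = 57.49 m/s.

57.5 m/s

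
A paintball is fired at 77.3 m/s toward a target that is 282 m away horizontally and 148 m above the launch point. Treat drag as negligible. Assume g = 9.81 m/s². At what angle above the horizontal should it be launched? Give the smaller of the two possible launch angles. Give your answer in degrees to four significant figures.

44.35°

Trajectory: y = x tanθ − g x² (1 + tan²θ)/(2v₀²). With x = 282, y = 148, v₀ = 77.3, g = 9.81:
65.28 tan²θ − 282 tanθ + (213.3) = 0.
tanθ = [282 ± √(282² − 4 × 65.28 × (213.3))] / (2 × 65.28) = (282 ± 154.4) / 130.6, giving tanθ = 0.9775 or 3.342.
θ = 44.35° or 73.34°; the smaller is 44.35°.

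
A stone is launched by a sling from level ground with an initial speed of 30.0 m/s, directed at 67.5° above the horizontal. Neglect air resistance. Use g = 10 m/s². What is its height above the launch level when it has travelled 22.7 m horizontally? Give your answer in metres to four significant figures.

35.25 m

Horizontal component vₓ = 30.00 cos 67.5° = 11.48 m/s; vertical v_y0 = 30.00 sin 67.5° = 27.72 m/s.
At x = 22.7 m, t = x/vₓ = 22.7/11.48 = 1.977 s.
Height: y = v_y0 t − ½ g t² = 27.72 × 1.977 − 5.000 × 1.977² = 54.80 − 19.55 = 35.25 m.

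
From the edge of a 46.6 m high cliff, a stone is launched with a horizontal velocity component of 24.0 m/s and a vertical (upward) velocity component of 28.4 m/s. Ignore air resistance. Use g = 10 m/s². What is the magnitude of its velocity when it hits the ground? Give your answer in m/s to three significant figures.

48.1 m/s

With up positive and y = 0 at the ground: y(t) = 46.6 + (28.40) t − 5.000 t². Setting y = 0 and taking the positive root: t = [28.40 + √(28.40² + 2·10.0·46.6)] / 10.0 = (28.40 + 41.70) / 10.0 = 7.010 s.
Vertical velocity at impact: v_y = v_y0 − g t = 28.40 − 10.0 × 7.010 = −41.70 m/s.
Speed: |v| = √(vₓ² + v_y²) = √(24.00² + 41.70²) = 48.11 m/s.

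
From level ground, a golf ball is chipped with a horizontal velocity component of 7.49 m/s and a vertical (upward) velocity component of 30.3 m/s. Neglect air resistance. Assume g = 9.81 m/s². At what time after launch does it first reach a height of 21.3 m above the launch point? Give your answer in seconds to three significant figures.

Height y(t) = 30.30 t − 4.905 t² = 21.3 gives 4.905 t² − 30.30 t + 21.3 = 0.
t = [30.30 ± √(30.30² − 2·9.81·21.3)] / 9.81 = (30.30 ± 22.36) / 9.81, so t = 0.8089 s or t = 5.368 s.
The first (ascending) time is 0.8089 s.

0.809 s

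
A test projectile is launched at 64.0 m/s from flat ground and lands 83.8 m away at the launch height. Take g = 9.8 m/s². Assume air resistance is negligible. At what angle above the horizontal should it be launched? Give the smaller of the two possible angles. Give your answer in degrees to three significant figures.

5.78°

From R = (v₀²/g) sin 2θ: sin 2θ = 9.80 × 83.8 / 4096.0 = 0.2005.
2θ = 11.57° or 180° − 11.57° = 168.4°, so θ = 5.783° or 84.22°.
The smaller angle is 5.783°.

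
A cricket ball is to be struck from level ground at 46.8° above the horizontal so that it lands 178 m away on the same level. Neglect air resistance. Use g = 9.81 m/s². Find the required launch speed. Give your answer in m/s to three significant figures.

41.8 m/s

On level ground R = v₀² sin 2θ / g ⇒ v₀ = √(gR / sin 2θ).
v₀ = √(9.81 × 178 / sin 93.60°) = √(1746 / 0.9980) = √1749.6 = 41.83 m/s.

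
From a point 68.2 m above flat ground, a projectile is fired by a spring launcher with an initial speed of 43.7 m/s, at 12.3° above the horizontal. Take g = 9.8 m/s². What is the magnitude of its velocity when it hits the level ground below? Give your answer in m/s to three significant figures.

57.0 m/s

Resolve: vₓ = 43.70 cos 12.3° = 42.70 m/s and v_y0 = 43.70 sin 12.3° = 9.309 m/s.
Vertical motion (up positive, ground at y = 0): 4.900 t² − (9.309) t − 68.2 = 0, so t = (9.309 + √(9.309² + 2·9.80·68.2)) / 9.80 = (9.309 + 37.73) / 9.80 = 4.800 s.
Vertical velocity at impact: v_y = v_y0 − g t = 9.309 − 9.80 × 4.800 = −37.73 m/s.
Speed: |v| = √(vₓ² + v_y²) = √(42.70² + 37.73²) = 56.98 m/s.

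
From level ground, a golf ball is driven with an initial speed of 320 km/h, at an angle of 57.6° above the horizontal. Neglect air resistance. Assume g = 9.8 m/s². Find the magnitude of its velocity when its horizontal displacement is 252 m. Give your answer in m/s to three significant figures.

53.0 m/s

Convert: 320 km/h = 320/3.6 = 88.89 m/s.
Components: vₓ = 88.89 cos 57.6° = 47.63 m/s, v_y0 = 88.89 sin 57.6° = 75.05 m/s.
x = vₓ t ⇒ t = 252/47.63 = 5.291 s.
Vertical velocity there: v_y = v_y0 − g t = 75.05 − 9.80 × 5.291 = 23.20 m/s.
Speed: √(vₓ² + v_y²) = √(47.63² + 23.20²) = 52.98 m/s.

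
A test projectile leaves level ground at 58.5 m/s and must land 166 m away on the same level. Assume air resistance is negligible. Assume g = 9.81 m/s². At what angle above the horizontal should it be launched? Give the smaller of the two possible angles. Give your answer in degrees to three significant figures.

14.2°

Level-ground range R = v₀² sin(2θ)/g ⇒ sin(2θ) = gR/v₀² = 9.81 × 166 / 58.5² = 0.4758.
2θ = 28.41° or 180° − 28.41° = 151.6°, so θ = 14.21° or 75.79°.
The smaller angle is 14.21°.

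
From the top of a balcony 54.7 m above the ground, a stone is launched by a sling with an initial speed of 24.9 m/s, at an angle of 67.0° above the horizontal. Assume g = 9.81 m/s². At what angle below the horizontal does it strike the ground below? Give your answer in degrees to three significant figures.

76.3°

Components: vₓ = 24.90 cos 67.0° = 9.729 m/s, v_y0 = 24.90 sin 67.0° = 22.92 m/s.
With up positive and y = 0 at the ground: y(t) = 54.7 + (22.92) t − 4.905 t². Setting y = 0 and taking the positive root: t = [22.92 + √(22.92² + 2·9.81·54.7)] / 9.81 = (22.92 + 39.98) / 9.81 = 6.412 s.
At impact: v_y = v_y0 − g t = −39.98 m/s; vₓ = 9.729 m/s.
Angle below horizontal: arctan(|v_y|/vₓ) = arctan(39.98/9.729) = 76.32°.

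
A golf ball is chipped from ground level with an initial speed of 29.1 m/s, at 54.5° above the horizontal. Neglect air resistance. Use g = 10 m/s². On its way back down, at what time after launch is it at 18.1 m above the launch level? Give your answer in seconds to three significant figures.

Components: vₓ = 29.10 cos 54.5° = 16.90 m/s, v_y0 = 29.10 sin 54.5° = 23.69 m/s.
Require v_y0 t − ½ g t² = 18.1, i.e. 5.000 t² − 23.69 t + 18.1 = 0.
Quadratic formula: t = (23.69 ± √199.25) / 10.0 = (23.69 ± 14.12) / 10.0 → t = 0.9575 s or 3.781 s.
The descending-branch root is 3.781 s.

3.78 s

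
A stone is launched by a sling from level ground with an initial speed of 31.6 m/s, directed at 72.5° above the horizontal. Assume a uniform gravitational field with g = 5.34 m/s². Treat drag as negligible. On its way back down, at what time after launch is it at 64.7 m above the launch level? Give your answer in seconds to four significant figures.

8.404 s

Horizontal component vₓ = 31.60 cos 72.5° = 9.502 m/s; vertical v_y0 = 31.60 sin 72.5° = 30.14 m/s.
Require v_y0 t − ½ g t² = 64.7, i.e. 2.670 t² − 30.14 t + 64.7 = 0.
t = [30.14 ± √(30.14² − 2·5.34·64.7)] / 5.34 = (30.14 ± 14.74) / 5.34, so t = 2.883 s or t = 8.404 s.
The descending-branch root is 8.404 s.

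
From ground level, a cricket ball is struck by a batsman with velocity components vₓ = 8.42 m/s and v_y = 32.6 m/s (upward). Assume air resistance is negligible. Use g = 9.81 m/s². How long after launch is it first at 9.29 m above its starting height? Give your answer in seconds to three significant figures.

0.298 s

Require v_y0 t − ½ g t² = 9.29, i.e. 4.905 t² − 32.60 t + 9.29 = 0.
t = [32.60 ± √(32.60² − 2·9.81·9.29)] / 9.81 = (32.60 ± 29.67) / 9.81, so t = 0.2984 s or t = 6.348 s.
The first (ascending) time is 0.2984 s.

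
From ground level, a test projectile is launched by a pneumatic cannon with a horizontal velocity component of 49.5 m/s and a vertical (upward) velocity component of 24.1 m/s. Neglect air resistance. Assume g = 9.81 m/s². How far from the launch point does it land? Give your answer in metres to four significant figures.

Flight time T = 2 v_y0 / g = 4.913 s.
Range: R = vₓ T = 49.50 × 4.913 = 243.2 m.

243.2 m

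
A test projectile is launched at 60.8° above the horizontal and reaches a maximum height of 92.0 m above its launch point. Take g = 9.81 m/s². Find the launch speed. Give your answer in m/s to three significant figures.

At the peak v_y = 0, so v_y0 = √(2gH) = √(2 × 9.81 × 92.0) = 42.49 m/s.
v_y0 = v₀ sin θ ⇒ v₀ = 42.49 / sin 60.8° = 48.67 m/s.

48.7 m/s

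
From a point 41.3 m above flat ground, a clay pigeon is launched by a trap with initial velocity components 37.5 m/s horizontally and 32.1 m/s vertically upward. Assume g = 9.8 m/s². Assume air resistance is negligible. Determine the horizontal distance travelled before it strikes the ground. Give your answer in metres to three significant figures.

287 m

With up positive and y = 0 at the ground: y(t) = 41.3 + (32.10) t − 4.900 t². Setting y = 0 and taking the positive root: t = [32.10 + √(32.10² + 2·9.80·41.3)] / 9.80 = (32.10 + 42.89) / 9.80 = 7.652 s.
Horizontal distance: R = vₓ t = 37.50 × 7.652 = 287.0 m.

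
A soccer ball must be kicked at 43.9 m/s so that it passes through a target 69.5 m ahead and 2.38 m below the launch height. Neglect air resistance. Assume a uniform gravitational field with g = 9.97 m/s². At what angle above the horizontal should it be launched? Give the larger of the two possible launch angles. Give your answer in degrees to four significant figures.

79.53°

Trajectory: y = x tanθ − g x² (1 + tan²θ)/(2v₀²). With x = 69.5, y = −2.38, v₀ = 43.9, g = 9.97:
12.49 tan²θ − 69.5 tanθ + (10.11) = 0.
tanθ = [69.5 ± √(69.5² − 4 × 12.49 × (10.11))] / (2 × 12.49) = (69.5 ± 65.76) / 24.99, giving tanθ = 0.1495 or 5.413.
θ = 8.505° or 79.53°; the larger is 79.53°.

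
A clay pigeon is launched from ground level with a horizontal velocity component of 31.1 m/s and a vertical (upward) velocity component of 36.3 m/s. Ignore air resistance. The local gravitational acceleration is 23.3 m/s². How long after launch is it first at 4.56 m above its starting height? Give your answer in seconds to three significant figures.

Require v_y0 t − ½ g t² = 4.56, i.e. 11.65 t² − 36.30 t + 4.56 = 0.
t = [36.30 ± √(36.30² − 2·23.3·4.56)] / 23.3 = (36.30 ± 33.24) / 23.3, so t = 0.1311 s or t = 2.985 s.
The first (ascending) time is 0.1311 s.

0.131 s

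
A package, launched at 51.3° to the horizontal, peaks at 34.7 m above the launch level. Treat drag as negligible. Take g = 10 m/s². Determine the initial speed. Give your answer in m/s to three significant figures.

33.8 m/s

At the peak v_y = 0, so v_y0 = √(2gH) = √(2 × 10.0 × 34.7) = 26.34 m/s.
v_y0 = v₀ sin θ ⇒ v₀ = 26.34 / sin 51.3° = 33.76 m/s.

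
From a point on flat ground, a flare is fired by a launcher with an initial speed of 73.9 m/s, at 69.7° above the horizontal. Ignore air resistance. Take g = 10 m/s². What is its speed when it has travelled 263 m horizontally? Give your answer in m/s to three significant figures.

Components: vₓ = 73.90 cos 69.7° = 25.64 m/s, v_y0 = 73.90 sin 69.7° = 69.31 m/s.
x = vₓ t ⇒ t = 263/25.64 = 10.26 s.
Vertical velocity there: v_y = v_y0 − g t = 69.31 − 10.0 × 10.26 = −33.27 m/s.
Speed: √(vₓ² + v_y²) = √(25.64² + 33.27²) = 42.00 m/s.

42.0 m/s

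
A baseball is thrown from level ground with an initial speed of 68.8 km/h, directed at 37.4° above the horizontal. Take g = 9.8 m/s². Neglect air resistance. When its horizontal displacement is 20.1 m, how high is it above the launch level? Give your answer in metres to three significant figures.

6.78 m

Convert: 68.8 km/h = 68.8/3.6 = 19.11 m/s.
Components: vₓ = 19.11 cos 37.4° = 15.18 m/s, v_y0 = 19.11 sin 37.4° = 11.61 m/s.
x = vₓ t ⇒ t = 20.1/15.18 = 1.324 s.
Height: y = v_y0 t − ½ g t² = 11.61 × 1.324 − 4.900 × 1.324² = 15.37 − 8.589 = 6.779 m.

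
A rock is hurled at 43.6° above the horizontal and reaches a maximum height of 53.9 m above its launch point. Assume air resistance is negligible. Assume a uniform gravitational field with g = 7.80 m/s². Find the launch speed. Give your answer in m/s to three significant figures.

42.0 m/s

At the peak v_y = 0, so v_y0 = √(2gH) = √(2 × 7.80 × 53.9) = 29.00 m/s.
v_y0 = v₀ sin θ ⇒ v₀ = 29.00 / sin 43.6° = 42.05 m/s.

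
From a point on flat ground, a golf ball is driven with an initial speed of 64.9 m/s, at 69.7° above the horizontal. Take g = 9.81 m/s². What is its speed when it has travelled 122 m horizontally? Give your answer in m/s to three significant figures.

vₓ = 64.90 cos 69.7° = 22.52 m/s; v_y0 = 64.90 sin 69.7° = 60.87 m/s.
x = vₓ t ⇒ t = 122/22.52 = 5.418 s.
Vertical velocity there: v_y = v_y0 − g t = 60.87 − 9.81 × 5.418 = 7.715 m/s.
Speed: √(vₓ² + v_y²) = √(22.52² + 7.715²) = 23.80 m/s.

23.8 m/s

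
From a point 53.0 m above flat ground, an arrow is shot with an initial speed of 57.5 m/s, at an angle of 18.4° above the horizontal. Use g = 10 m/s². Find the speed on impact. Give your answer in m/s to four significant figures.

66.08 m/s

Horizontal component vₓ = 57.50 cos 18.4° = 54.56 m/s; vertical v_y0 = 57.50 sin 18.4° = 18.15 m/s.
With up positive and y = 0 at the ground: y(t) = 53.0 + (18.15) t − 5.000 t². Setting y = 0 and taking the positive root: t = [18.15 + √(18.15² + 2·10.0·53.0)] / 10.0 = (18.15 + 37.27) / 10.0 = 5.542 s.
Vertical velocity at impact: v_y = v_y0 − g t = 18.15 − 10.0 × 5.542 = −37.27 m/s.
Speed: |v| = √(vₓ² + v_y²) = √(54.56² + 37.27²) = 66.08 m/s.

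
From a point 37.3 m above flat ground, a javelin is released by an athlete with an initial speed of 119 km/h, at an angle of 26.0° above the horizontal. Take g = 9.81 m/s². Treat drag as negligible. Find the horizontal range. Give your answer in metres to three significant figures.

Convert: 119 km/h = 119/3.6 = 33.06 m/s.
vₓ = 33.06 cos 26.0° = 29.71 m/s; v_y0 = 33.06 sin 26.0° = 14.49 m/s.
Vertical motion (up positive, ground at y = 0): 4.905 t² − (14.49) t − 37.3 = 0, so t = (14.49 + √(14.49² + 2·9.81·37.3)) / 9.81 = (14.49 + 30.69) / 9.81 = 4.605 s.
Horizontal distance: R = vₓ t = 29.71 × 4.605 = 136.8 m.

137 m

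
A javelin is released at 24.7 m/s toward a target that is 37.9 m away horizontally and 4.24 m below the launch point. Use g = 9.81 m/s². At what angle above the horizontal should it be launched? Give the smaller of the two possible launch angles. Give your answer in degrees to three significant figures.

11.6°

Trajectory: y = x tanθ − g x² (1 + tan²θ)/(2v₀²). With x = 37.9, y = −4.24, v₀ = 24.7, g = 9.81:
11.55 tan²θ − 37.9 tanθ + (7.308) = 0.
tanθ = [37.9 ± √(37.9² − 4 × 11.55 × (7.308))] / (2 × 11.55) = (37.9 ± 33.15) / 23.10, giving tanθ = 0.2057 or 3.076.
θ = 11.63° or 71.99°; the smaller is 11.63°.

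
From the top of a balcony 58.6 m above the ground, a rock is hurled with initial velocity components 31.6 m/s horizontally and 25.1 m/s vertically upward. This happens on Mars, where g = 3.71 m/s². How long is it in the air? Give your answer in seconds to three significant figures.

The projectile lands when y = 58.6 + (25.10) t − ½·3.71·t² = 0. Positive root: t = (25.10 + √(25.10² + 2·3.71·58.6)) / 3.71 = (25.10 + 32.63) / 3.71 = 15.56 s.

15.6 s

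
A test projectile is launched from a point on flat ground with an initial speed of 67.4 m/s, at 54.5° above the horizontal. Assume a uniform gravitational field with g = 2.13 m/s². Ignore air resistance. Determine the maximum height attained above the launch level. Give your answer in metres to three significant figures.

Resolve: vₓ = 67.40 cos 54.5° = 39.14 m/s and v_y0 = 67.40 sin 54.5° = 54.87 m/s.
At the apex v_y = 0, so H = v_y0²/(2g) = 54.87²/4.260 = 706.8 m.

707 m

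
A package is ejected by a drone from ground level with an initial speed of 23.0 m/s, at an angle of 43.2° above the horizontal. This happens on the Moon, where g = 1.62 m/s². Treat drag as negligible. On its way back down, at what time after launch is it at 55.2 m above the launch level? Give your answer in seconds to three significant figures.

vₓ = 23.00 cos 43.2° = 16.77 m/s; v_y0 = 23.00 sin 43.2° = 15.74 m/s.
Require v_y0 t − ½ g t² = 55.2, i.e. 0.8100 t² − 15.74 t + 55.2 = 0.
Quadratic formula: t = (15.74 ± √69.044) / 1.62 = (15.74 ± 8.309) / 1.62 → t = 4.590 s or 14.85 s.
The descending-branch root is 14.85 s.

14.8 s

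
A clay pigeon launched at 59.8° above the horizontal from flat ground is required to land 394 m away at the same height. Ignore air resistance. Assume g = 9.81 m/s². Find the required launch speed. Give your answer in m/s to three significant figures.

66.7 m/s

Level-ground range: R = v₀² sin(2θ)/g, so v₀ = √(gR / sin 2θ).
v₀ = √(9.81 × 394 / sin 119.6°) = √(3865 / 0.8695) = √4445.3 = 66.67 m/s.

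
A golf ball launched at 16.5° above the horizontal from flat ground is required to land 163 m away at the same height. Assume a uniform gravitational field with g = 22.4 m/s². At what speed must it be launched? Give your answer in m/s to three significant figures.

81.9 m/s

Level-ground range: R = v₀² sin(2θ)/g, so v₀ = √(gR / sin 2θ).
v₀ = √(22.4 × 163 / sin 33.00°) = √(3651 / 0.5446) = √6703.9 = 81.88 m/s.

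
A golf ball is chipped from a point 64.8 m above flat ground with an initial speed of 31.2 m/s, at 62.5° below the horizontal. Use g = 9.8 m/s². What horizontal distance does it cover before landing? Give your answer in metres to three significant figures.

Resolve: vₓ = 31.20 cos 62.5° = 14.41 m/s and v_y0 = −27.67 m/s (downward).
With up positive and y = 0 at the ground: y(t) = 64.8 + (−27.67) t − 4.900 t². Setting y = 0 and taking the positive root: t = [−27.67 + √(27.67² + 2·9.80·64.8)] / 9.80 = (−27.67 + 45.12) / 9.80 = 1.780 s.
Horizontal distance: R = vₓ t = 14.41 × 1.780 = 25.65 m.

25.6 m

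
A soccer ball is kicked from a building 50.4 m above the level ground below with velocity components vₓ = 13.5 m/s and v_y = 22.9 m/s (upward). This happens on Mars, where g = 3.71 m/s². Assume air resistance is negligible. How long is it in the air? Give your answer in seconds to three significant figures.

Vertical motion (up positive, ground at y = 0): 1.855 t² − (22.90) t − 50.4 = 0, so t = (22.90 + √(22.90² + 2·3.71·50.4)) / 3.71 = (22.90 + 29.97) / 3.71 = 14.25 s.

14.3 s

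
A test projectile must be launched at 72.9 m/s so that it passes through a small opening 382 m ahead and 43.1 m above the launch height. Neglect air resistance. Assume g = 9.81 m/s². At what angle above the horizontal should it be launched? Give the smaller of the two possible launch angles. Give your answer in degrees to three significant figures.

30.4°

Trajectory: y = x tanθ − g x² (1 + tan²θ)/(2v₀²). With x = 382, y = 43.1, v₀ = 72.9, g = 9.81:
134.7 tan²θ − 382 tanθ + (177.8) = 0.
tanθ = [382 ± √(382² − 4 × 134.7 × (177.8))] / (2 × 134.7) = (382 ± 223.9) / 269.4, giving tanθ = 0.5868 or 2.250.
θ = 30.40° or 66.03°; the smaller is 30.40°.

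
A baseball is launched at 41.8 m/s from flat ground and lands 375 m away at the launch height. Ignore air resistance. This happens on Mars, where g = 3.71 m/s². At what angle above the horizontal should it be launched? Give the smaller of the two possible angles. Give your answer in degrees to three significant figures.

26.4°

Level-ground range R = v₀² sin(2θ)/g ⇒ sin(2θ) = gR/v₀² = 3.71 × 375 / 41.8² = 0.7963.
2θ = 52.77° or 180° − 52.77° = 127.2°, so θ = 26.39° or 63.61°.
The smaller angle is 26.39°.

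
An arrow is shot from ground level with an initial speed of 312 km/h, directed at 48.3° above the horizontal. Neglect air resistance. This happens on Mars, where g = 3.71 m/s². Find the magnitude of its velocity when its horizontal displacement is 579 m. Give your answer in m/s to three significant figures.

63.9 m/s

Convert: 312 km/h = 312/3.6 = 86.67 m/s.
vₓ = 86.67 cos 48.3° = 57.65 m/s; v_y0 = 86.67 sin 48.3° = 64.71 m/s.
At x = 579 m, t = x/vₓ = 579/57.65 = 10.04 s.
Vertical velocity there: v_y = v_y0 − g t = 64.71 − 3.71 × 10.04 = 27.45 m/s.
Speed: √(vₓ² + v_y²) = √(57.65² + 27.45²) = 63.85 m/s.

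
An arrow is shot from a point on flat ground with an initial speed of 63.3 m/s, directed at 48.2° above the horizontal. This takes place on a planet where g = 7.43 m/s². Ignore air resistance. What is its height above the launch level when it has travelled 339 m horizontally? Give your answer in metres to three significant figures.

Resolve: vₓ = 63.30 cos 48.2° = 42.19 m/s and v_y0 = 63.30 sin 48.2° = 47.19 m/s.
Time to reach x = 339 m: t = x/vₓ = 339/42.19 = 8.035 s.
Height: y = v_y0 t − ½ g t² = 47.19 × 8.035 − 3.715 × 8.035² = 379.2 − 239.8 = 139.3 m.

139 m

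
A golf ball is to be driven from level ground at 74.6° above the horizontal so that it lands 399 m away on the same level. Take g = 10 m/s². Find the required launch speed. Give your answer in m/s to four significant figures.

88.27 m/s

Level-ground range: R = v₀² sin(2θ)/g, so v₀ = √(gR / sin 2θ).
v₀ = √(10.0 × 399 / sin 149.2°) = √(3990 / 0.5120) = √7792.3 = 88.27 m/s.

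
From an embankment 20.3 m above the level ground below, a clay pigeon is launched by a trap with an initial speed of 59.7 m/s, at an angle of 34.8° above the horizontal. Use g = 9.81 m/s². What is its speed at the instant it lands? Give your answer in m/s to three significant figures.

vₓ = 59.70 cos 34.8° = 49.02 m/s; v_y0 = 59.70 sin 34.8° = 34.07 m/s.
With up positive and y = 0 at the ground: y(t) = 20.3 + (34.07) t − 4.905 t². Setting y = 0 and taking the positive root: t = [34.07 + √(34.07² + 2·9.81·20.3)] / 9.81 = (34.07 + 39.49) / 9.81 = 7.498 s.
Vertical velocity at impact: v_y = v_y0 − g t = 34.07 − 9.81 × 7.498 = −39.49 m/s.
Speed: |v| = √(vₓ² + v_y²) = √(49.02² + 39.49²) = 62.95 m/s.

62.9 m/s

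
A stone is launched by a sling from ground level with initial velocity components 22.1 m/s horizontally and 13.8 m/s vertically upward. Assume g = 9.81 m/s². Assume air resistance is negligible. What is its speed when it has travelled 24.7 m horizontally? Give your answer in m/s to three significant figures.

22.3 m/s

x = vₓ t ⇒ t = 24.7/22.10 = 1.118 s.
Vertical velocity there: v_y = v_y0 − g t = 13.80 − 9.81 × 1.118 = 2.836 m/s.
Speed: √(vₓ² + v_y²) = √(22.10² + 2.836²) = 22.28 m/s.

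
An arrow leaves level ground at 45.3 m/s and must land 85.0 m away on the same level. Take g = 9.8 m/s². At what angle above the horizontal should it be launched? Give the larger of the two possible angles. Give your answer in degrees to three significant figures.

R = v₀² sin 2θ / g gives sin 2θ = gR/v₀² = 9.80·85.0/45.3² = 0.4059.
2θ = 23.95° or 180° − 23.95° = 156.1°, so θ = 11.97° or 78.03°.
The larger angle is 78.03°.

78.0°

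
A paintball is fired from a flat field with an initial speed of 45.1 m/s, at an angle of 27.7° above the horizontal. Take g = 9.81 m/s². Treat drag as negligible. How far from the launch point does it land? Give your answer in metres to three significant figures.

Horizontal component vₓ = 45.10 cos 27.7° = 39.93 m/s; vertical v_y0 = 45.10 sin 27.7° = 20.96 m/s.
Flight time T = 2 v_y0 / g = 4.274 s.
Range: R = vₓ T = 39.93 × 4.274 = 170.7 m.

171 m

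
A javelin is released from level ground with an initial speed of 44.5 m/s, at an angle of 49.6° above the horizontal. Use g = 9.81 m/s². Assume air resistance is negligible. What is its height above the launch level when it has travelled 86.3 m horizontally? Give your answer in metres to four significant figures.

57.49 m

Components: vₓ = 44.50 cos 49.6° = 28.84 m/s, v_y0 = 44.50 sin 49.6° = 33.89 m/s.
At x = 86.3 m, t = x/vₓ = 86.3/28.84 = 2.992 s.
Height: y = v_y0 t − ½ g t² = 33.89 × 2.992 − 4.905 × 2.992² = 101.4 − 43.92 = 57.49 m.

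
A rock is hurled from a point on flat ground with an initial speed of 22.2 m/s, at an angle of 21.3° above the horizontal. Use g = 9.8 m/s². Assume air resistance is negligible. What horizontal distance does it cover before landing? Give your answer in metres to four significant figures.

34.04 m

Resolve: vₓ = 22.20 cos 21.3° = 20.68 m/s and v_y0 = 22.20 sin 21.3° = 8.064 m/s.
Time aloft: T = 2 v_y0 / g = 2 × 8.064 / 9.80 = 1.646 s.
Range: R = vₓ T = 20.68 × 1.646 = 34.04 m.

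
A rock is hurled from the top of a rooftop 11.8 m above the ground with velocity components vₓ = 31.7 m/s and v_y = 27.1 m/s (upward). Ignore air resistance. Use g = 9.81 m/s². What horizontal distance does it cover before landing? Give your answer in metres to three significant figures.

188 m

Vertical motion (up positive, ground at y = 0): 4.905 t² − (27.10) t − 11.8 = 0, so t = (27.10 + √(27.10² + 2·9.81·11.8)) / 9.81 = (27.10 + 31.08) / 9.81 = 5.931 s.
Horizontal distance: R = vₓ t = 31.70 × 5.931 = 188.0 m.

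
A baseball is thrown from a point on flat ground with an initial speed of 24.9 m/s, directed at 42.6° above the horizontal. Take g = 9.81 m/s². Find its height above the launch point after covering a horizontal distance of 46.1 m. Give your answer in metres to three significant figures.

Horizontal component vₓ = 24.90 cos 42.6° = 18.33 m/s; vertical v_y0 = 24.90 sin 42.6° = 16.85 m/s.
x = vₓ t ⇒ t = 46.1/18.33 = 2.515 s.
Height: y = v_y0 t − ½ g t² = 16.85 × 2.515 − 4.905 × 2.515² = 42.39 − 31.03 = 11.36 m.

11.4 m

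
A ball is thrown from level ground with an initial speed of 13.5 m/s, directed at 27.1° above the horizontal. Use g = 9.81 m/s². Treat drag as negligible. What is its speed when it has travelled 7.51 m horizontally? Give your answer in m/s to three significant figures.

vₓ = 13.50 cos 27.1° = 12.02 m/s; v_y0 = 13.50 sin 27.1° = 6.150 m/s.
At x = 7.51 m, t = x/vₓ = 7.51/12.02 = 0.6249 s.
Vertical velocity there: v_y = v_y0 − g t = 6.150 − 9.81 × 0.6249 = 0.01956 m/s.
Speed: √(vₓ² + v_y²) = √(12.02² + 0.01956²) = 12.02 m/s.

12.0 m/s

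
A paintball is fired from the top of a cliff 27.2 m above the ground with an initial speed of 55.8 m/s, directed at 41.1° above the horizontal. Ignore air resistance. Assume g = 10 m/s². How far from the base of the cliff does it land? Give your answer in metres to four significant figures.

337.0 m

Horizontal component vₓ = 55.80 cos 41.1° = 42.05 m/s; vertical v_y0 = 55.80 sin 41.1° = 36.68 m/s.
With up positive and y = 0 at the ground: y(t) = 27.2 + (36.68) t − 5.000 t². Setting y = 0 and taking the positive root: t = [36.68 + √(36.68² + 2·10.0·27.2)] / 10.0 = (36.68 + 43.47) / 10.0 = 8.015 s.
Horizontal distance: R = vₓ t = 42.05 × 8.015 = 337.0 m.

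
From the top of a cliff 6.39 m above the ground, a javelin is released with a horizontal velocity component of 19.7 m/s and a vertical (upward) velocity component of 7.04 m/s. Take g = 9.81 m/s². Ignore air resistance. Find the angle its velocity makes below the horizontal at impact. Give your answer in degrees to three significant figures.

33.9°

The projectile lands when y = 6.39 + (7.040) t − ½·9.81·t² = 0. Positive root: t = (7.040 + √(7.040² + 2·9.81·6.39)) / 9.81 = (7.040 + 13.23) / 9.81 = 2.066 s.
At impact: v_y = v_y0 − g t = −13.23 m/s; vₓ = 19.70 m/s.
Angle below horizontal: arctan(|v_y|/vₓ) = arctan(13.23/19.70) = 33.88°.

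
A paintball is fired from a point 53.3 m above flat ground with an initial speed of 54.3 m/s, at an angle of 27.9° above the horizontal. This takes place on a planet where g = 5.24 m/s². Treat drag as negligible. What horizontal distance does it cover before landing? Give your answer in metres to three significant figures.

550 m

vₓ = 54.30 cos 27.9° = 47.99 m/s; v_y0 = 54.30 sin 27.9° = 25.41 m/s.
With up positive and y = 0 at the ground: y(t) = 53.3 + (25.41) t − 2.620 t². Setting y = 0 and taking the positive root: t = [25.41 + √(25.41² + 2·5.24·53.3)] / 5.24 = (25.41 + 34.70) / 5.24 = 11.47 s.
Horizontal distance: R = vₓ t = 47.99 × 11.47 = 550.5 m.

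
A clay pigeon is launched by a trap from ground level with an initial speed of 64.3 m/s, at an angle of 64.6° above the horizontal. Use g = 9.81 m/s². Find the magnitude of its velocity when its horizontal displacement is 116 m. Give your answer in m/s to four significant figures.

32.31 m/s

Components: vₓ = 64.30 cos 64.6° = 27.58 m/s, v_y0 = 64.30 sin 64.6° = 58.08 m/s.
x = vₓ t ⇒ t = 116/27.58 = 4.206 s.
Vertical velocity there: v_y = v_y0 − g t = 58.08 − 9.81 × 4.206 = 16.82 m/s.
Speed: √(vₓ² + v_y²) = √(27.58² + 16.82²) = 32.31 m/s.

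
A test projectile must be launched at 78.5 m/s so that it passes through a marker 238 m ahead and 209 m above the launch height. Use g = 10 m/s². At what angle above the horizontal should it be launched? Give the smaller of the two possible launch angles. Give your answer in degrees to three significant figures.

Trajectory: y = x tanθ − g x² (1 + tan²θ)/(2v₀²). With x = 238, y = 209, v₀ = 78.5, g = 10.0:
45.96 tan²θ − 238 tanθ + (255.0) = 0.
tanθ = [238 ± √(238² − 4 × 45.96 × (255.0))] / (2 × 45.96) = (238 ± 98.85) / 91.92, giving tanθ = 1.514 or 3.665.
θ = 56.55° or 74.74°; the smaller is 56.55°.

56.6°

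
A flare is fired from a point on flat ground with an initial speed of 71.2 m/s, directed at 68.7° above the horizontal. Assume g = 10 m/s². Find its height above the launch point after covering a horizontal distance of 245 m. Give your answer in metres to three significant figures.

180 m

vₓ = 71.20 cos 68.7° = 25.86 m/s; v_y0 = 71.20 sin 68.7° = 66.34 m/s.
At x = 245 m, t = x/vₓ = 245/25.86 = 9.473 s.
Height: y = v_y0 t − ½ g t² = 66.34 × 9.473 − 5.000 × 9.473² = 628.4 − 448.7 = 179.7 m.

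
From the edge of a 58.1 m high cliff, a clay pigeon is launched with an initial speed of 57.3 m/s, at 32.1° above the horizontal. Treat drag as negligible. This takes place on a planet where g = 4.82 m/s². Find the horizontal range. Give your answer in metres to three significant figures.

695 m

vₓ = 57.30 cos 32.1° = 48.54 m/s; v_y0 = 57.30 sin 32.1° = 30.45 m/s.
With up positive and y = 0 at the ground: y(t) = 58.1 + (30.45) t − 2.410 t². Setting y = 0 and taking the positive root: t = [30.45 + √(30.45² + 2·4.82·58.1)] / 4.82 = (30.45 + 38.56) / 4.82 = 14.32 s.
Horizontal distance: R = vₓ t = 48.54 × 14.32 = 695.0 m.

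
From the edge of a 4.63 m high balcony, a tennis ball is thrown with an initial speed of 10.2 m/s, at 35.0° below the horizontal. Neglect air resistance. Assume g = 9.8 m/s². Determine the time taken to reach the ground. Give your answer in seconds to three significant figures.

Horizontal component vₓ = 10.20 cos 35.0° = 8.355 m/s; vertical v_y0 = −5.850 m/s (downward).
With up positive and y = 0 at the ground: y(t) = 4.63 + (−5.850) t − 4.900 t². Setting y = 0 and taking the positive root: t = [−5.850 + √(5.850² + 2·9.80·4.63)] / 9.80 = (−5.850 + 11.18) / 9.80 = 0.5438 s.

0.544 s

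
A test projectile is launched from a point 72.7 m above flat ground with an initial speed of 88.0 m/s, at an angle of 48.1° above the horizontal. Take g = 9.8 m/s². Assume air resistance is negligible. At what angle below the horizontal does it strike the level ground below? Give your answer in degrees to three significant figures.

Components: vₓ = 88.00 cos 48.1° = 58.77 m/s, v_y0 = 88.00 sin 48.1° = 65.50 m/s.
The projectile lands when y = 72.7 + (65.50) t − ½·9.80·t² = 0. Positive root: t = (65.50 + √(65.50² + 2·9.80·72.7)) / 9.80 = (65.50 + 75.60) / 9.80 = 14.40 s.
At impact: v_y = v_y0 − g t = −75.60 m/s; vₓ = 58.77 m/s.
Angle below horizontal: arctan(|v_y|/vₓ) = arctan(75.60/58.77) = 52.14°.

52.1°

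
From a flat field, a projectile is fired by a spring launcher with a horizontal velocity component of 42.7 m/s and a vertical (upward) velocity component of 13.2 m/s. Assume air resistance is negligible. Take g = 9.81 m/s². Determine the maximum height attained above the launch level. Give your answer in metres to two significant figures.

At the apex v_y = 0, so H = v_y0²/(2g) = 13.20²/19.62 = 8.881 m.

8.9 m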